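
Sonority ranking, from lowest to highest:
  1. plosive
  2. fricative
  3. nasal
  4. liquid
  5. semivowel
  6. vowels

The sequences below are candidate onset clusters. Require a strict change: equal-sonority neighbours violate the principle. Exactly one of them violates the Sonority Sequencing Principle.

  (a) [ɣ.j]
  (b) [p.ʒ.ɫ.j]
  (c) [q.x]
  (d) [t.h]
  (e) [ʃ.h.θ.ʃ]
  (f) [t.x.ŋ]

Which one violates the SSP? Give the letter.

e

(a) [ɣ.j]: profile 2-5 — obeys.
(b) [p.ʒ.ɫ.j]: profile 1-2-4-5 — obeys.
(c) [q.x]: profile 1-2 — obeys.
(d) [t.h]: profile 1-2 — obeys.
(e) [ʃ.h.θ.ʃ]: profile 2-2-2-2 — violates.
(f) [t.x.ŋ]: profile 1-2-3 — obeys.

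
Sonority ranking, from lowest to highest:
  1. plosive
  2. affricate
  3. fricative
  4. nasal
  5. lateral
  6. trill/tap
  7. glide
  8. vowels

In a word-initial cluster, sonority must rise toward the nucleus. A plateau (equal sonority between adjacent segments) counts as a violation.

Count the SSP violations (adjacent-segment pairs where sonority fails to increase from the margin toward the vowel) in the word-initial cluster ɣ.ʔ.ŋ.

1

/ɣ/ — fricative, sonority 3.
/ʔ/ — plosive, sonority 1.
/ŋ/ — nasal, sonority 4.
/ɣ/→/ʔ/: 3→1 (does not rise) — violation.
/ʔ/→/ŋ/: 1→4 (rises) — ok.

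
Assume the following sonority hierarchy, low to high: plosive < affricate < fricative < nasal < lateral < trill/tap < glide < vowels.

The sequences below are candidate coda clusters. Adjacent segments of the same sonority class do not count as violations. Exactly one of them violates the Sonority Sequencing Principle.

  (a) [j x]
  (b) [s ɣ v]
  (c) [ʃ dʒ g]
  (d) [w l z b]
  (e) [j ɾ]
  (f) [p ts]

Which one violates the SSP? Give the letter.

(a) [j x]: profile 7-3 — obeys.
(b) [s ɣ v]: profile 3-3-3 — obeys.
(c) [ʃ dʒ g]: profile 3-2-1 — obeys.
(d) [w l z b]: profile 7-5-3-1 — obeys.
(e) [j ɾ]: profile 7-6 — obeys.
(f) [p ts]: profile 1-2 — violates.

f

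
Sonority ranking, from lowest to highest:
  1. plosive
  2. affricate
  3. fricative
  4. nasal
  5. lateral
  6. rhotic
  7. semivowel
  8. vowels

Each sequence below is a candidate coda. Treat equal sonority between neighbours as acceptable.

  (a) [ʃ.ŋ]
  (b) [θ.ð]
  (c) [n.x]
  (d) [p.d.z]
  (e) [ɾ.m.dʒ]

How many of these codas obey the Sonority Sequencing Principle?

(a) sonority 3-4: ill-formed.
(b) sonority 3-3: well-formed.
(c) sonority 4-3: well-formed.
(d) sonority 1-1-3: ill-formed.
(e) sonority 6-4-2: well-formed.

3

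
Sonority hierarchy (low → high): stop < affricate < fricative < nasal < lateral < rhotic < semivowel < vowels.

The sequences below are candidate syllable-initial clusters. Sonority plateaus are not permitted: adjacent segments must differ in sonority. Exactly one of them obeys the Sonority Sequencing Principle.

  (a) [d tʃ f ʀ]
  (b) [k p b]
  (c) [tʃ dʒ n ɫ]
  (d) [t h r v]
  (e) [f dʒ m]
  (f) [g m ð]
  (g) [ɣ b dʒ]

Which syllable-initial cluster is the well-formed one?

a

(a) [d tʃ f ʀ]: profile 1-2-3-6 — obeys.
(b) [k p b]: profile 1-1-1 — violates.
(c) [tʃ dʒ n ɫ]: profile 2-2-4-5 — violates.
(d) [t h r v]: profile 1-3-6-3 — violates.
(e) [f dʒ m]: profile 3-2-4 — violates.
(f) [g m ð]: profile 1-4-3 — violates.
(g) [ɣ b dʒ]: profile 3-1-2 — violates.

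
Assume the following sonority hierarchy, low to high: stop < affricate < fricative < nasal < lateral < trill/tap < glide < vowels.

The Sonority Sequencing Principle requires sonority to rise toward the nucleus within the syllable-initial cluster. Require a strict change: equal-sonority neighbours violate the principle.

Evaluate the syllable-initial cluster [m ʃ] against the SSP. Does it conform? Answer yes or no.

/m/ is a nasal (sonority 4).
/ʃ/ is a fricative (sonority 3).
The profile is 4-3. Between /m/ (4) and /ʃ/ (3) sonority does not rise, so the cluster violates the SSP.

no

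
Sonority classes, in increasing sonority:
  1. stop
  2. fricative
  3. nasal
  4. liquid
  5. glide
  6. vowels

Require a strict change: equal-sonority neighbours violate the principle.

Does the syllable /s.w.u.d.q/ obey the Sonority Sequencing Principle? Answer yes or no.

no

Onset: /s/ is a fricative (sonority 2), /w/ is a glide (sonority 5); then the nucleus /u/ (sonority 6).
Onset profile 2-5-6 — rises to the nucleus.
Coda: /d/ is a stop (sonority 1), /q/ is a stop (sonority 1).
Coda profile 6-1-1 — does not strictly fall throughout.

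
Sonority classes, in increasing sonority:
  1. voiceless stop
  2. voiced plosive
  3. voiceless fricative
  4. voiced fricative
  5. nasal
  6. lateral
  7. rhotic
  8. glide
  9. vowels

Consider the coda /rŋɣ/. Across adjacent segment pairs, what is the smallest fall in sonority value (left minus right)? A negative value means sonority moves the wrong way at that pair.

1

/r/ is a rhotic (sonority 7).
/ŋ/ is a nasal (sonority 5).
/ɣ/ is a voiced fricative (sonority 4).
/r/→/ŋ/: change +2.
/ŋ/→/ɣ/: change +1.
Minimum = 1.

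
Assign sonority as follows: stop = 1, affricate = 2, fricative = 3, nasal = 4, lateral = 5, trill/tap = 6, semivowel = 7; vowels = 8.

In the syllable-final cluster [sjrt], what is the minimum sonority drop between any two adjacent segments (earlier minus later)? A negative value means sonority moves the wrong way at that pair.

-4

/s/ is a fricative (sonority 3).
/j/ is a semivowel (sonority 7).
/r/ is a trill/tap (sonority 6).
/t/ is a stop (sonority 1).
/s/→/j/: change -4.
/j/→/r/: change +1.
/r/→/t/: change +5.
Minimum = -4.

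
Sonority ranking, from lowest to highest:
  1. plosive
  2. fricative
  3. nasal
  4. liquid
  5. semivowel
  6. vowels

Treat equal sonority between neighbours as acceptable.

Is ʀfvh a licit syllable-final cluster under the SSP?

yes

/ʀ/: liquid = 4.
/f/: fricative = 2.
/v/: fricative = 2.
/h/: fricative = 2.
The profile 4-2-2-2 is non-increasing (plateaus allowed), so the syllable-final cluster satisfies the SSP.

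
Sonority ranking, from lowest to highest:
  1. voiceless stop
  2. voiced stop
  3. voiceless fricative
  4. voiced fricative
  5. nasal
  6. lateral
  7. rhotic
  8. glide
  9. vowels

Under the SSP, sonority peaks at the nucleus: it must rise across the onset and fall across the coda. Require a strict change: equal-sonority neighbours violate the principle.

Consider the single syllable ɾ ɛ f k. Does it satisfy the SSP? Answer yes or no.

yes

Onset: /ɾ/ is a rhotic (sonority 7); then the nucleus /ɛ/ (sonority 9).
Onset profile 7-9 — rises to the nucleus.
Coda: /f/ is a voiceless fricative (sonority 3), /k/ is a voiceless stop (sonority 1).
Coda profile 9-3-1 — falls from the nucleus.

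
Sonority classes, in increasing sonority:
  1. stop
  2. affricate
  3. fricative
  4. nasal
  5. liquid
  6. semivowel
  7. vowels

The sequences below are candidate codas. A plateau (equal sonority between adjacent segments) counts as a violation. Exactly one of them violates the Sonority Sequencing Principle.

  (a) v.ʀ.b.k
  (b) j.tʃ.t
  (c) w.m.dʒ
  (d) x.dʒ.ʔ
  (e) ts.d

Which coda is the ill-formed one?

(a) 3-5-1-1 → violates
(b) 6-2-1 → obeys
(c) 6-4-2 → obeys
(d) 3-2-1 → obeys
(e) 2-1 → obeys

a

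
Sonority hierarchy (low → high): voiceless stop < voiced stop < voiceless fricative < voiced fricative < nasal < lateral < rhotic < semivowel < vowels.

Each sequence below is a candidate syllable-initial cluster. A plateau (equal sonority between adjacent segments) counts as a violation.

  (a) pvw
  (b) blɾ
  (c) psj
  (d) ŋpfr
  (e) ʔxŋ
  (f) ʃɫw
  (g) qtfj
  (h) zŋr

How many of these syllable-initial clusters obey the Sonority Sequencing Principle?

6

(a) sonority 1-4-8: well-formed.
(b) sonority 2-6-7: well-formed.
(c) sonority 1-3-8: well-formed.
(d) sonority 5-1-3-7: ill-formed.
(e) sonority 1-3-5: well-formed.
(f) sonority 3-6-8: well-formed.
(g) sonority 1-1-3-8: ill-formed.
(h) sonority 4-5-7: well-formed.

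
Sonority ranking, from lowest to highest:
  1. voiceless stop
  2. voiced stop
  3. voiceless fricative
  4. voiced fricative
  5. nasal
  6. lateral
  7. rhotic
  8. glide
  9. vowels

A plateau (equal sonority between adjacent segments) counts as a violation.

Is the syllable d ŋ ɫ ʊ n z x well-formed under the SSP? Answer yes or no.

Onset: /d/ is a voiced stop (sonority 2), /ŋ/ is a nasal (sonority 5), /ɫ/ is a lateral (sonority 6); then the nucleus /ʊ/ (sonority 9).
Onset profile 2-5-6-9 — rises to the nucleus.
Coda: /n/ is a nasal (sonority 5), /z/ is a voiced fricative (sonority 4), /x/ is a voiceless fricative (sonority 3).
Coda profile 9-5-4-3 — falls from the nucleus.

yes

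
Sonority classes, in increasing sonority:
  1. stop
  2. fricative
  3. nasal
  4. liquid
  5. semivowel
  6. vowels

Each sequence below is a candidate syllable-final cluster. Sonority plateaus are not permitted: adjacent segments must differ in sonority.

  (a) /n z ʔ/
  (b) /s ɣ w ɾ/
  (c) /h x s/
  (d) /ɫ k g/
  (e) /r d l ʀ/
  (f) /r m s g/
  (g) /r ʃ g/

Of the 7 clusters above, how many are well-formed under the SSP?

(a) 3-2-1 → obeys
(b) 2-2-5-4 → violates
(c) 2-2-2 → violates
(d) 4-1-1 → violates
(e) 4-1-4-4 → violates
(f) 4-3-2-1 → obeys
(g) 4-2-1 → obeys

3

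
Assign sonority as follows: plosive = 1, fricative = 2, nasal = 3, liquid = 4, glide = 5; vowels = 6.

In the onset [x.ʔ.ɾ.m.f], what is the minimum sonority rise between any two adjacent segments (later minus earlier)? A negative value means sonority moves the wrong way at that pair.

/x/: fricative = 2.
/ʔ/: plosive = 1.
/ɾ/: liquid = 4.
/m/: nasal = 3.
/f/: fricative = 2.
/x/→/ʔ/: change -1.
/ʔ/→/ɾ/: change +3.
/ɾ/→/m/: change -1.
/m/→/f/: change -1.
Minimum = -1.

-1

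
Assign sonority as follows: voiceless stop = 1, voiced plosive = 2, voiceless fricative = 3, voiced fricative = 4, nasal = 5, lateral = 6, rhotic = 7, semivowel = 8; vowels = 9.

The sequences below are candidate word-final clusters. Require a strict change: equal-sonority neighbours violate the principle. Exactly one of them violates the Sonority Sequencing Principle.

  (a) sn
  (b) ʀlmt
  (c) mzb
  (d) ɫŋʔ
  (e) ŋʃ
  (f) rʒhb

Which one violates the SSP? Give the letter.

(a) 3-5 → violates
(b) 7-6-5-1 → obeys
(c) 5-4-2 → obeys
(d) 6-5-1 → obeys
(e) 5-3 → obeys
(f) 7-4-3-2 → obeys

a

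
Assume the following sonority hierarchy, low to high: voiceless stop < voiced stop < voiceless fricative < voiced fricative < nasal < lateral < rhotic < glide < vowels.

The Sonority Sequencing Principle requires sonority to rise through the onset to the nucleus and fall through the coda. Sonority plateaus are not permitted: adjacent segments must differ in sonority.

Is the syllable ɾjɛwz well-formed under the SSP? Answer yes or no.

Onset: /ɾ/ is a rhotic (sonority 7), /j/ is a glide (sonority 8); then the nucleus /ɛ/ (sonority 9).
Onset profile 7-8-9 — rises to the nucleus.
Coda: /w/ is a glide (sonority 8), /z/ is a voiced fricative (sonority 4).
Coda profile 9-8-4 — falls from the nucleus.

yes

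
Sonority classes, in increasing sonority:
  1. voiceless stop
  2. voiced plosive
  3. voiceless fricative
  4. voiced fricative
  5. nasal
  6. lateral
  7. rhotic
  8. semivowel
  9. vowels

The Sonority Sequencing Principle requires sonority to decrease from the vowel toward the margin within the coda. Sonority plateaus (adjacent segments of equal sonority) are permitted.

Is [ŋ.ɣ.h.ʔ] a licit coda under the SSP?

yes

/ŋ/ is a nasal (sonority 5).
/ɣ/ is a voiced fricative (sonority 4).
/h/ is a voiceless fricative (sonority 3).
/ʔ/ is a voiceless stop (sonority 1).
The profile 5-4-3-1 strictly falls, so the coda satisfies the SSP.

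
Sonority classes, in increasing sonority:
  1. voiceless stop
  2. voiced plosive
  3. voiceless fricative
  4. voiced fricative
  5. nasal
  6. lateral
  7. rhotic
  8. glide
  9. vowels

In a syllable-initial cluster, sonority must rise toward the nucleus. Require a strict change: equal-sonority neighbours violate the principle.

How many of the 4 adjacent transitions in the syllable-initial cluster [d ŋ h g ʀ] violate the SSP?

2

/d/ — voiced plosive, sonority 2.
/ŋ/ — nasal, sonority 5.
/h/ — voiceless fricative, sonority 3.
/g/ — voiced plosive, sonority 2.
/ʀ/ — rhotic, sonority 7.
/d/→/ŋ/: 2→5 (rises) — ok.
/ŋ/→/h/: 5→3 (does not rise) — violation.
/h/→/g/: 3→2 (does not rise) — violation.
/g/→/ʀ/: 2→7 (rises) — ok.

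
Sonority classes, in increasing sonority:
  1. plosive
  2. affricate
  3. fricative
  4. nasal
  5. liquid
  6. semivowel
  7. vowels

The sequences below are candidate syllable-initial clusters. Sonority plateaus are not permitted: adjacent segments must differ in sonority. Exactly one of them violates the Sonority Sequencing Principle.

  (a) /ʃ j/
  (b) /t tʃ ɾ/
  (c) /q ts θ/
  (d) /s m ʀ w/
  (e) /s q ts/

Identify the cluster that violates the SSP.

e

(a) 3-6 → obeys
(b) 1-2-5 → obeys
(c) 1-2-3 → obeys
(d) 3-4-5-6 → obeys
(e) 3-1-2 → violates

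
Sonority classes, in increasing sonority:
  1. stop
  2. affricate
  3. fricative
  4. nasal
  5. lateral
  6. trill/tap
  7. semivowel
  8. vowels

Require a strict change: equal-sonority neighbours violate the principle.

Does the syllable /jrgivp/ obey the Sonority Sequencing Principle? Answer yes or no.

Onset: /j/ is a semivowel (sonority 7), /r/ is a trill/tap (sonority 6), /g/ is a stop (sonority 1); then the nucleus /i/ (sonority 8).
Onset profile 7-6-1-8 — does not strictly rise throughout.
Coda: /v/ is a fricative (sonority 3), /p/ is a stop (sonority 1).
Coda profile 8-3-1 — falls from the nucleus.

no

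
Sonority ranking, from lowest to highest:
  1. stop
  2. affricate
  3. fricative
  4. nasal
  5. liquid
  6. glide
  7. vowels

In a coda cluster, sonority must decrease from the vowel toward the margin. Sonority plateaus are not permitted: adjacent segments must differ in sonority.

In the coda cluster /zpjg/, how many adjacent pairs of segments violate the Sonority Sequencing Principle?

/z/ is a fricative (sonority 3).
/p/ is a stop (sonority 1).
/j/ is a glide (sonority 6).
/g/ is a stop (sonority 1).
/z/→/p/: 3→1 (falls) — ok.
/p/→/j/: 1→6 (does not fall) — violation.
/j/→/g/: 6→1 (falls) — ok.

1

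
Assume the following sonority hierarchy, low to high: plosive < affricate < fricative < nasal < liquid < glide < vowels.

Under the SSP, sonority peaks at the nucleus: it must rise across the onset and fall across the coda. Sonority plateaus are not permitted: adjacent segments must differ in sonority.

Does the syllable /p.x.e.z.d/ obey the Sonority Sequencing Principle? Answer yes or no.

yes

Onset: /p/ is a plosive (sonority 1), /x/ is a fricative (sonority 3); then the nucleus /e/ (sonority 7).
Onset profile 1-3-7 — rises to the nucleus.
Coda: /z/ is a fricative (sonority 3), /d/ is a plosive (sonority 1).
Coda profile 7-3-1 — falls from the nucleus.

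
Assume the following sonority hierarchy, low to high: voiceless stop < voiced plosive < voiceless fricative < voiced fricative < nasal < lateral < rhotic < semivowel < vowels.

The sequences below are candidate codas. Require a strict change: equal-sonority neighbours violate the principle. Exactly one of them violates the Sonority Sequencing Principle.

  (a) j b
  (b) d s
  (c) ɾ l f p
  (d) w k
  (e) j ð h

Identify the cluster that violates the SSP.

(a) 8-2 → obeys
(b) 2-3 → violates
(c) 7-6-3-1 → obeys
(d) 8-1 → obeys
(e) 8-4-3 → obeys

b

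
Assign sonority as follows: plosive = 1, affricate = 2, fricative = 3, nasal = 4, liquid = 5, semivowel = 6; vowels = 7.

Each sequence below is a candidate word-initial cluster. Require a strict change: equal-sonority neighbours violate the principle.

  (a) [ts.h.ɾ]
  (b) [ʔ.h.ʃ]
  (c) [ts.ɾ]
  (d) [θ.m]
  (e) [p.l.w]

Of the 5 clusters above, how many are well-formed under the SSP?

4

(a) sonority 2-3-5: well-formed.
(b) sonority 1-3-3: ill-formed.
(c) sonority 2-5: well-formed.
(d) sonority 3-4: well-formed.
(e) sonority 1-5-6: well-formed.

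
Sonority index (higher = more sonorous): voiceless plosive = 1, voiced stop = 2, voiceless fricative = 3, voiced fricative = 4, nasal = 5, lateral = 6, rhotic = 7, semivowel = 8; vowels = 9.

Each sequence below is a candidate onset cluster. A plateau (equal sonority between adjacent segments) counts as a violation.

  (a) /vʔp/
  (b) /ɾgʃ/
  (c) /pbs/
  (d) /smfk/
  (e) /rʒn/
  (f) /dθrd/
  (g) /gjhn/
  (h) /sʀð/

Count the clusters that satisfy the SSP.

(a) sonority 4-1-1: ill-formed.
(b) sonority 7-2-3: ill-formed.
(c) sonority 1-2-3: well-formed.
(d) sonority 3-5-3-1: ill-formed.
(e) sonority 7-4-5: ill-formed.
(f) sonority 2-3-7-2: ill-formed.
(g) sonority 2-8-3-5: ill-formed.
(h) sonority 3-7-4: ill-formed.

1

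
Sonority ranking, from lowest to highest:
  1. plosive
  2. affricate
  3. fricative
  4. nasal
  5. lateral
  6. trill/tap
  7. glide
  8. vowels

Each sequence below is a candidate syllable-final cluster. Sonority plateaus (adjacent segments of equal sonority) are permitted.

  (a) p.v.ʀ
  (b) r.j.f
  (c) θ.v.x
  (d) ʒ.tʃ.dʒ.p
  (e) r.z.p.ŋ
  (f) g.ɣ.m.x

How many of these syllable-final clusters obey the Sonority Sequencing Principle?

2

(a) 1-3-6 → violates
(b) 6-7-3 → violates
(c) 3-3-3 → obeys
(d) 3-2-2-1 → obeys
(e) 6-3-1-4 → violates
(f) 1-3-4-3 → violates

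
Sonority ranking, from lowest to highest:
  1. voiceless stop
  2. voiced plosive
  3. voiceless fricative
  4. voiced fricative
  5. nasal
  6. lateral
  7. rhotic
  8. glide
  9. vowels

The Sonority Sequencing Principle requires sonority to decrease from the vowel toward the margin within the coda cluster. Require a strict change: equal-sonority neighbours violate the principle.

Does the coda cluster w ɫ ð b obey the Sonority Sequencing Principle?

yes

/w/ — glide, sonority 8.
/ɫ/ — lateral, sonority 6.
/ð/ — voiced fricative, sonority 4.
/b/ — voiced plosive, sonority 2.
The profile 8-6-4-2 strictly falls, so the coda cluster satisfies the SSP.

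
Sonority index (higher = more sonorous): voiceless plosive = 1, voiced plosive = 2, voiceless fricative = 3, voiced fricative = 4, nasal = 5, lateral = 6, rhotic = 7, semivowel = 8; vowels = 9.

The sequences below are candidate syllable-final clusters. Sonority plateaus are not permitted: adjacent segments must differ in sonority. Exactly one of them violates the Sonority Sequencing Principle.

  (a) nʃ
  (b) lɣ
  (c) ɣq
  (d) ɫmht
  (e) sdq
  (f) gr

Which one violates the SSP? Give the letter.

f

(a) sonority 5-3: well-formed.
(b) sonority 6-4: well-formed.
(c) sonority 4-1: well-formed.
(d) sonority 6-5-3-1: well-formed.
(e) sonority 3-2-1: well-formed.
(f) sonority 2-7: ill-formed.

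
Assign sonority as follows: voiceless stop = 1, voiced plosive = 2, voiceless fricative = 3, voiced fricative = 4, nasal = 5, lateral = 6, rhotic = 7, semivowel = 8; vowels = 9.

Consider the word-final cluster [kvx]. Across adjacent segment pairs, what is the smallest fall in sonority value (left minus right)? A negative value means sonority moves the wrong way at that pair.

/k/ — voiceless stop, sonority 1.
/v/ — voiced fricative, sonority 4.
/x/ — voiceless fricative, sonority 3.
/k/→/v/: change -3.
/v/→/x/: change +1.
Minimum = -3.

-3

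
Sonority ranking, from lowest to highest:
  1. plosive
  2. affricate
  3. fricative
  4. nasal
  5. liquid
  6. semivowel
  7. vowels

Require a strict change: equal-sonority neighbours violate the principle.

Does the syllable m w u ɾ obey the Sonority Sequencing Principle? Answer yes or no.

Onset: /m/ is a nasal (sonority 4), /w/ is a semivowel (sonority 6); then the nucleus /u/ (sonority 7).
Onset profile 4-6-7 — rises to the nucleus.
Coda: /ɾ/ is a liquid (sonority 5).
Coda profile 7-5 — falls from the nucleus.

yes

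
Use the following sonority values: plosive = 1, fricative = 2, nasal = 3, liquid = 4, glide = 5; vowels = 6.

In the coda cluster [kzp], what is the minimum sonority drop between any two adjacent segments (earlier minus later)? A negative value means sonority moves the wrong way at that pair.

/k/ is a plosive (sonority 1).
/z/ is a fricative (sonority 2).
/p/ is a plosive (sonority 1).
/k/→/z/: change -1.
/z/→/p/: change +1.
Minimum = -1.

-1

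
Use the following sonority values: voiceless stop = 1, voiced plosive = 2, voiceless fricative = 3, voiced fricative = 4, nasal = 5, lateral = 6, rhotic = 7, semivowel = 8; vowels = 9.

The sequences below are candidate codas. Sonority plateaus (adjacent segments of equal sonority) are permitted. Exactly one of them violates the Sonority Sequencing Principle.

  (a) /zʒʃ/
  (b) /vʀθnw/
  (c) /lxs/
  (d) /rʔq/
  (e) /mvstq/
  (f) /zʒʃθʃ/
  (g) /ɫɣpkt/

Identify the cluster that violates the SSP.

b

(a) sonority 4-4-3: well-formed.
(b) sonority 4-7-3-5-8: ill-formed.
(c) sonority 6-3-3: well-formed.
(d) sonority 7-1-1: well-formed.
(e) sonority 5-4-3-1-1: well-formed.
(f) sonority 4-4-3-3-3: well-formed.
(g) sonority 6-4-1-1-1: well-formed.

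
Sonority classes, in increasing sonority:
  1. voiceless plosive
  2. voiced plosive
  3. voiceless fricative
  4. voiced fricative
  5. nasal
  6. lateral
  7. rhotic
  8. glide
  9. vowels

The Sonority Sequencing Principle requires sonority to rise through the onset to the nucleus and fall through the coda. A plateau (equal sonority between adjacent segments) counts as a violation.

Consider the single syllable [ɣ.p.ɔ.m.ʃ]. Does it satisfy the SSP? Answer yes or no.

Onset: /ɣ/ is a voiced fricative (sonority 4), /p/ is a voiceless plosive (sonority 1); then the nucleus /ɔ/ (sonority 9).
Onset profile 4-1-9 — does not strictly rise throughout.
Coda: /m/ is a nasal (sonority 5), /ʃ/ is a voiceless fricative (sonority 3).
Coda profile 9-5-3 — falls from the nucleus.

no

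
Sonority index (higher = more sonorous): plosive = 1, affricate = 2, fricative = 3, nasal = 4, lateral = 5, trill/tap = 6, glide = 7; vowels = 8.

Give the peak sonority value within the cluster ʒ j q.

/ʒ/: fricative = 3.
/j/: glide = 7.
/q/: plosive = 1.
The maximum is 7.

7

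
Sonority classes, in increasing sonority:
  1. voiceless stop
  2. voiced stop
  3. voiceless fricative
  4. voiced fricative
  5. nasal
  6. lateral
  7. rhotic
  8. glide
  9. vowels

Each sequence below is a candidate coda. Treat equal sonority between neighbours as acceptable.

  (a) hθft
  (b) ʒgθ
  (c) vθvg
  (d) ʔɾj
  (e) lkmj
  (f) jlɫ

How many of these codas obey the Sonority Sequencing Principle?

(a) 3-3-3-1 → obeys
(b) 4-2-3 → violates
(c) 4-3-4-2 → violates
(d) 1-7-8 → violates
(e) 6-1-5-8 → violates
(f) 8-6-6 → obeys

2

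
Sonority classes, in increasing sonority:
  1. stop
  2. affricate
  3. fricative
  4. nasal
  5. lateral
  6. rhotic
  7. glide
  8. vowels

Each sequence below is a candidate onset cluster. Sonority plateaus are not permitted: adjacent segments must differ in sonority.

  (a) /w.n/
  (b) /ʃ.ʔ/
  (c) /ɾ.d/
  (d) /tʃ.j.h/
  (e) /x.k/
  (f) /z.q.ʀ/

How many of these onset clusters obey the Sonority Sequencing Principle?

(a) 7-4 → violates
(b) 3-1 → violates
(c) 6-1 → violates
(d) 2-7-3 → violates
(e) 3-1 → violates
(f) 3-1-6 → violates

0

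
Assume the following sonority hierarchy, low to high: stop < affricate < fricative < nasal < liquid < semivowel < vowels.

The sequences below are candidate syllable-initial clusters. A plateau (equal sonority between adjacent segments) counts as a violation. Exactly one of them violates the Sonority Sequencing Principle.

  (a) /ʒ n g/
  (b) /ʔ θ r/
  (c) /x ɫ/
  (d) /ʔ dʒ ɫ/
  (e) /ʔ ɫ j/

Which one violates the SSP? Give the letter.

a

(a) /ʒ n g/: profile 3-4-1 — violates.
(b) /ʔ θ r/: profile 1-3-5 — obeys.
(c) /x ɫ/: profile 3-5 — obeys.
(d) /ʔ dʒ ɫ/: profile 1-2-5 — obeys.
(e) /ʔ ɫ j/: profile 1-5-6 — obeys.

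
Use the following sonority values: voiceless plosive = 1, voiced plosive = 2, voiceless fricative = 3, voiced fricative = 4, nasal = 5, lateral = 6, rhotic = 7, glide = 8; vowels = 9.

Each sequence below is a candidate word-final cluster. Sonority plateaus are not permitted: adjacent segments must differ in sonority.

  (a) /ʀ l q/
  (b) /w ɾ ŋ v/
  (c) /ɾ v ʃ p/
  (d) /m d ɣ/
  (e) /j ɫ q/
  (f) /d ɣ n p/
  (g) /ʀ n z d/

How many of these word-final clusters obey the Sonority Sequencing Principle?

5

(a) /ʀ l q/: profile 7-6-1 — obeys.
(b) /w ɾ ŋ v/: profile 8-7-5-4 — obeys.
(c) /ɾ v ʃ p/: profile 7-4-3-1 — obeys.
(d) /m d ɣ/: profile 5-2-4 — violates.
(e) /j ɫ q/: profile 8-6-1 — obeys.
(f) /d ɣ n p/: profile 2-4-5-1 — violates.
(g) /ʀ n z d/: profile 7-5-4-2 — obeys.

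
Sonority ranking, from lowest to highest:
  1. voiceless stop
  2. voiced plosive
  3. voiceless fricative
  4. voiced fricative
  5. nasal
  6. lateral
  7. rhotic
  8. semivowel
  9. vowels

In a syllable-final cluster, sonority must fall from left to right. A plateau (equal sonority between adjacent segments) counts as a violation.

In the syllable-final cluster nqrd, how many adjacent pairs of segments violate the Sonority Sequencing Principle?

1

/n/ — nasal, sonority 5.
/q/ — voiceless stop, sonority 1.
/r/ — rhotic, sonority 7.
/d/ — voiced plosive, sonority 2.
/n/→/q/: 5→1 (falls) — ok.
/q/→/r/: 1→7 (does not fall) — violation.
/r/→/d/: 7→2 (falls) — ok.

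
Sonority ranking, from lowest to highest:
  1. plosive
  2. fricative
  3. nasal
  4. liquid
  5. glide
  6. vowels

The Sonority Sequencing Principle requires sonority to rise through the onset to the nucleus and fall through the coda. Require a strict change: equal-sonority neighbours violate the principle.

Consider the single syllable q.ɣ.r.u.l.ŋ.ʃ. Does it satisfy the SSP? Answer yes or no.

yes

Onset: /q/ is a plosive (sonority 1), /ɣ/ is a fricative (sonority 2), /r/ is a liquid (sonority 4); then the nucleus /u/ (sonority 6).
Onset profile 1-2-4-6 — rises to the nucleus.
Coda: /l/ is a liquid (sonority 4), /ŋ/ is a nasal (sonority 3), /ʃ/ is a fricative (sonority 2).
Coda profile 6-4-3-2 — falls from the nucleus.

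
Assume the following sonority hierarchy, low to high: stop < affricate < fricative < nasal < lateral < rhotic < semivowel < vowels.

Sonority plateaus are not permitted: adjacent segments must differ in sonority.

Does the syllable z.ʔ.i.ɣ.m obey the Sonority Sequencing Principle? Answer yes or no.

no

Onset: /z/ is a fricative (sonority 3), /ʔ/ is a stop (sonority 1); then the nucleus /i/ (sonority 8).
Onset profile 3-1-8 — does not strictly rise throughout.
Coda: /ɣ/ is a fricative (sonority 3), /m/ is a nasal (sonority 4).
Coda profile 8-3-4 — does not strictly fall throughout.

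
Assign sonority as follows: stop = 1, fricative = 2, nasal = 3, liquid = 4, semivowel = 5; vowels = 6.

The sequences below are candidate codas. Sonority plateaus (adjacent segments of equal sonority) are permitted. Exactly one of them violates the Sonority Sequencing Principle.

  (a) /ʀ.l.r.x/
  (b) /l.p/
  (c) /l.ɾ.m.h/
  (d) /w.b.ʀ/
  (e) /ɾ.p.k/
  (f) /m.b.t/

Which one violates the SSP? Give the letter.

(a) 4-4-4-2 → obeys
(b) 4-1 → obeys
(c) 4-4-3-2 → obeys
(d) 5-1-4 → violates
(e) 4-1-1 → obeys
(f) 3-1-1 → obeys

d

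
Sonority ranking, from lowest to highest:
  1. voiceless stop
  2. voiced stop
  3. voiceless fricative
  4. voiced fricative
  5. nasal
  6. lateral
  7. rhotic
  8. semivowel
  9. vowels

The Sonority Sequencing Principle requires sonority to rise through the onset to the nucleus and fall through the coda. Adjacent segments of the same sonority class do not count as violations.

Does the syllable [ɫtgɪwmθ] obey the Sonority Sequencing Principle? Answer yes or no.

no

Onset: /ɫ/ is a lateral (sonority 6), /t/ is a voiceless stop (sonority 1), /g/ is a voiced stop (sonority 2); then the nucleus /ɪ/ (sonority 9).
Onset profile 6-1-2-9 — does not rise throughout.
Coda: /w/ is a semivowel (sonority 8), /m/ is a nasal (sonority 5), /θ/ is a voiceless fricative (sonority 3).
Coda profile 9-8-5-3 — falls from the nucleus.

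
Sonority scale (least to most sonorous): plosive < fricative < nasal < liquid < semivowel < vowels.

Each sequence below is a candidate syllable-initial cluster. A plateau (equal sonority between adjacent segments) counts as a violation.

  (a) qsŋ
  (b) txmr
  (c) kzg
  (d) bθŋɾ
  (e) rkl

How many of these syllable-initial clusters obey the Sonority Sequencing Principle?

(a) qsŋ: profile 1-2-3 — obeys.
(b) txmr: profile 1-2-3-4 — obeys.
(c) kzg: profile 1-2-1 — violates.
(d) bθŋɾ: profile 1-2-3-4 — obeys.
(e) rkl: profile 4-1-4 — violates.

3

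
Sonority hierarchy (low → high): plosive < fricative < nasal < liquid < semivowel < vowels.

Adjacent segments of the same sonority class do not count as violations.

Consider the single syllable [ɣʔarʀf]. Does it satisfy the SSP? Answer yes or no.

no

Onset: /ɣ/ is a fricative (sonority 2), /ʔ/ is a plosive (sonority 1); then the nucleus /a/ (sonority 6).
Onset profile 2-1-6 — does not rise throughout.
Coda: /r/ is a liquid (sonority 4), /ʀ/ is a liquid (sonority 4), /f/ is a fricative (sonority 2).
Coda profile 6-4-4-2 — falls from the nucleus.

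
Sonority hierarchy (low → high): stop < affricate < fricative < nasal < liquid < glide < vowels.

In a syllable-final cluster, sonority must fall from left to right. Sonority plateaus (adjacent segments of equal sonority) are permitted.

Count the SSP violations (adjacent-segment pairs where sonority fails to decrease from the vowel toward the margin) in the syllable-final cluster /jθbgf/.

1

/j/ is a glide (sonority 6).
/θ/ is a fricative (sonority 3).
/b/ is a stop (sonority 1).
/g/ is a stop (sonority 1).
/f/ is a fricative (sonority 3).
/j/→/θ/: 6→3 (falls) — ok.
/θ/→/b/: 3→1 (falls) — ok.
/b/→/g/: 1→1 (plateau, allowed) — ok.
/g/→/f/: 1→3 (does not fall) — violation.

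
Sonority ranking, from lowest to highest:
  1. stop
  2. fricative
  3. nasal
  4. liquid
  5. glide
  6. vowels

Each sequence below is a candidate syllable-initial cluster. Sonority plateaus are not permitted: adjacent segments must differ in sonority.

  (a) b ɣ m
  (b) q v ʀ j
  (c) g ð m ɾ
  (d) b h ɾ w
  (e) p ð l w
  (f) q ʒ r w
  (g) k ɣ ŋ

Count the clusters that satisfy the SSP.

7

(a) sonority 1-2-3: well-formed.
(b) sonority 1-2-4-5: well-formed.
(c) sonority 1-2-3-4: well-formed.
(d) sonority 1-2-4-5: well-formed.
(e) sonority 1-2-4-5: well-formed.
(f) sonority 1-2-4-5: well-formed.
(g) sonority 1-2-3: well-formed.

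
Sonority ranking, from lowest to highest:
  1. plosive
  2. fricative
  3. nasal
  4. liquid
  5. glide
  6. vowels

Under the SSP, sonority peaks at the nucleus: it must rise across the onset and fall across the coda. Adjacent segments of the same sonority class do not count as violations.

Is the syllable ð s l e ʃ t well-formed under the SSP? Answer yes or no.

yes

Onset: /ð/ is a fricative (sonority 2), /s/ is a fricative (sonority 2), /l/ is a liquid (sonority 4); then the nucleus /e/ (sonority 6).
Onset profile 2-2-4-6 — rises to the nucleus.
Coda: /ʃ/ is a fricative (sonority 2), /t/ is a plosive (sonority 1).
Coda profile 6-2-1 — falls from the nucleus.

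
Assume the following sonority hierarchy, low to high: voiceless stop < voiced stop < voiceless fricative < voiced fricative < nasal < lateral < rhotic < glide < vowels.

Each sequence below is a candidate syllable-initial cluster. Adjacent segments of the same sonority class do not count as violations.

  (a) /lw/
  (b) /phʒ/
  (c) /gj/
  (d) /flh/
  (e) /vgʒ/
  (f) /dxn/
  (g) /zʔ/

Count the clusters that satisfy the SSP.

(a) 6-8 → obeys
(b) 1-3-4 → obeys
(c) 2-8 → obeys
(d) 3-6-3 → violates
(e) 4-2-4 → violates
(f) 2-3-5 → obeys
(g) 4-1 → violates

4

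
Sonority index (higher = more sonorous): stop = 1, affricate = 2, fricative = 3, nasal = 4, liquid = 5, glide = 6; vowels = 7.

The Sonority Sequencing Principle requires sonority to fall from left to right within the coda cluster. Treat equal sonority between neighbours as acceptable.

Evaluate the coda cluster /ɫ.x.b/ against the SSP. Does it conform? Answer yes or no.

/ɫ/: liquid = 5.
/x/: fricative = 3.
/b/: stop = 1.
The profile 5-3-1 strictly falls, so the coda cluster satisfies the SSP.

yes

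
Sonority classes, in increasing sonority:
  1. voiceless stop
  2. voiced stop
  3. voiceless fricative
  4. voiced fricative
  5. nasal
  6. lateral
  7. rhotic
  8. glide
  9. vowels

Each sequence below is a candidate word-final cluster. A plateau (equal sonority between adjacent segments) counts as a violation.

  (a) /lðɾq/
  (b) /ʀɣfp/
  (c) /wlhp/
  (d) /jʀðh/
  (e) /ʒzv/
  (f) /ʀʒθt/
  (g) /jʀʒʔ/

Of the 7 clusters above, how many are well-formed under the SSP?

(a) /lðɾq/: profile 6-4-7-1 — violates.
(b) /ʀɣfp/: profile 7-4-3-1 — obeys.
(c) /wlhp/: profile 8-6-3-1 — obeys.
(d) /jʀðh/: profile 8-7-4-3 — obeys.
(e) /ʒzv/: profile 4-4-4 — violates.
(f) /ʀʒθt/: profile 7-4-3-1 — obeys.
(g) /jʀʒʔ/: profile 8-7-4-1 — obeys.

5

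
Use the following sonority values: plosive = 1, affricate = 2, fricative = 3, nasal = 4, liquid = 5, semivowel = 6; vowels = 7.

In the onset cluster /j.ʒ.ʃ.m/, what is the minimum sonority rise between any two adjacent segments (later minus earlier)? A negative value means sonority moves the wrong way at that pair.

/j/ — semivowel, sonority 6.
/ʒ/ — fricative, sonority 3.
/ʃ/ — fricative, sonority 3.
/m/ — nasal, sonority 4.
/j/→/ʒ/: change -3.
/ʒ/→/ʃ/: change +0.
/ʃ/→/m/: change +1.
Minimum = -3.

-3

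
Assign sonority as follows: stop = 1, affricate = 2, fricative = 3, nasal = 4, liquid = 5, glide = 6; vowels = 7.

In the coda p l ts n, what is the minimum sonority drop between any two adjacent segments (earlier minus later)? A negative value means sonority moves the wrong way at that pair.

-4

/p/ — stop, sonority 1.
/l/ — liquid, sonority 5.
/ts/ — affricate, sonority 2.
/n/ — nasal, sonority 4.
/p/→/l/: change -4.
/l/→/ts/: change +3.
/ts/→/n/: change -2.
Minimum = -4.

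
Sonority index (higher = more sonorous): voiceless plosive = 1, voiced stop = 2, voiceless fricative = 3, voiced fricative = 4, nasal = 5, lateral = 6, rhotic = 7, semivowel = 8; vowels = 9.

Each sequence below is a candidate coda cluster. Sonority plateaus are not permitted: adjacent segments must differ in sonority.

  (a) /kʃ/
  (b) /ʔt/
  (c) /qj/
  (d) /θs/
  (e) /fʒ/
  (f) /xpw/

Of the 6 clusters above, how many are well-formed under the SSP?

0

(a) /kʃ/: profile 1-3 — violates.
(b) /ʔt/: profile 1-1 — violates.
(c) /qj/: profile 1-8 — violates.
(d) /θs/: profile 3-3 — violates.
(e) /fʒ/: profile 3-4 — violates.
(f) /xpw/: profile 3-1-8 — violates.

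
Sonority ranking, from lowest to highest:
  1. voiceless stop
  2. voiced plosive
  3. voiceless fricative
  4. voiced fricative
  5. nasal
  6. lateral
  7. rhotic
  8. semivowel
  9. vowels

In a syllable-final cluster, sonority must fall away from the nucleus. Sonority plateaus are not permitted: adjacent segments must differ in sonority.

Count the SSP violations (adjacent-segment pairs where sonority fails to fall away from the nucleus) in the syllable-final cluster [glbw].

/g/ — voiced plosive, sonority 2.
/l/ — lateral, sonority 6.
/b/ — voiced plosive, sonority 2.
/w/ — semivowel, sonority 8.
/g/→/l/: 2→6 (does not fall) — violation.
/l/→/b/: 6→2 (falls) — ok.
/b/→/w/: 2→8 (does not fall) — violation.

2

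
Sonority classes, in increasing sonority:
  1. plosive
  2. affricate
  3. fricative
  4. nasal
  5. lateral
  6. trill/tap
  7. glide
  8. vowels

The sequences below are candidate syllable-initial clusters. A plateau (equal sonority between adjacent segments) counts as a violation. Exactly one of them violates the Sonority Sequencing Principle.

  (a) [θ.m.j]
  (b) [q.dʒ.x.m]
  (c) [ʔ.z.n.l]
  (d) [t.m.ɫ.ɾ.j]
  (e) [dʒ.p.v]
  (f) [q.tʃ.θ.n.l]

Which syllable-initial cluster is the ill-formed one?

(a) sonority 3-4-7: well-formed.
(b) sonority 1-2-3-4: well-formed.
(c) sonority 1-3-4-5: well-formed.
(d) sonority 1-4-5-6-7: well-formed.
(e) sonority 2-1-3: ill-formed.
(f) sonority 1-2-3-4-5: well-formed.

e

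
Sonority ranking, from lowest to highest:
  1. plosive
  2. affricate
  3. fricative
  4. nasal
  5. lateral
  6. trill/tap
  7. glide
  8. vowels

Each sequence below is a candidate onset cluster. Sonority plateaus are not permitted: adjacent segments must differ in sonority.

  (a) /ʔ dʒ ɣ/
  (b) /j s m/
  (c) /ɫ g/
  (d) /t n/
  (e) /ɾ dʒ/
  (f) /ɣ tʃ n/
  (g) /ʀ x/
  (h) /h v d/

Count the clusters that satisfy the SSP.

(a) 1-2-3 → obeys
(b) 7-3-4 → violates
(c) 5-1 → violates
(d) 1-4 → obeys
(e) 6-2 → violates
(f) 3-2-4 → violates
(g) 6-3 → violates
(h) 3-3-1 → violates

2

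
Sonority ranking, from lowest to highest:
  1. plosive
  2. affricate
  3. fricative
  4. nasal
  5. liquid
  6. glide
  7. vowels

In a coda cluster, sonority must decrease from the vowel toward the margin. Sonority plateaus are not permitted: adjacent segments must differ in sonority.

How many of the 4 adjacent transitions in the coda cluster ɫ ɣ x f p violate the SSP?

/ɫ/ is a liquid (sonority 5).
/ɣ/ is a fricative (sonority 3).
/x/ is a fricative (sonority 3).
/f/ is a fricative (sonority 3).
/p/ is a plosive (sonority 1).
/ɫ/→/ɣ/: 5→3 (falls) — ok.
/ɣ/→/x/: 3→3 (plateau) — violation.
/x/→/f/: 3→3 (plateau) — violation.
/f/→/p/: 3→1 (falls) — ok.

2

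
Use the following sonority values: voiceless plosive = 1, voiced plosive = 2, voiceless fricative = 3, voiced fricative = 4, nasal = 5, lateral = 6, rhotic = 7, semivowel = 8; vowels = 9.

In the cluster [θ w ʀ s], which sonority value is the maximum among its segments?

8

/θ/ — voiceless fricative, sonority 3.
/w/ — semivowel, sonority 8.
/ʀ/ — rhotic, sonority 7.
/s/ — voiceless fricative, sonority 3.
The maximum is 8.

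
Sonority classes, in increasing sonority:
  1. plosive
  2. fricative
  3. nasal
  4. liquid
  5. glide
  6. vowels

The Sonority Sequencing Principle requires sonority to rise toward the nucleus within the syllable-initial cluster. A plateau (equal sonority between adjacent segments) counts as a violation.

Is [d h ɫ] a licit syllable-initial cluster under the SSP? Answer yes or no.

yes

/d/ — plosive, sonority 1.
/h/ — fricative, sonority 2.
/ɫ/ — liquid, sonority 4.
The profile 1-2-4 strictly rises, so the syllable-initial cluster satisfies the SSP.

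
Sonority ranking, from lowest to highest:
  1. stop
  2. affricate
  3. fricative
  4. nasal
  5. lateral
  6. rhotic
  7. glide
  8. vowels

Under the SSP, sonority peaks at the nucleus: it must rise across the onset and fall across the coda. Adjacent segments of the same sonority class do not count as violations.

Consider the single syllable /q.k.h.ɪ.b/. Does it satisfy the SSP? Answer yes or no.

yes

Onset: /q/ is a stop (sonority 1), /k/ is a stop (sonority 1), /h/ is a fricative (sonority 3); then the nucleus /ɪ/ (sonority 8).
Onset profile 1-1-3-8 — rises to the nucleus.
Coda: /b/ is a stop (sonority 1).
Coda profile 8-1 — falls from the nucleus.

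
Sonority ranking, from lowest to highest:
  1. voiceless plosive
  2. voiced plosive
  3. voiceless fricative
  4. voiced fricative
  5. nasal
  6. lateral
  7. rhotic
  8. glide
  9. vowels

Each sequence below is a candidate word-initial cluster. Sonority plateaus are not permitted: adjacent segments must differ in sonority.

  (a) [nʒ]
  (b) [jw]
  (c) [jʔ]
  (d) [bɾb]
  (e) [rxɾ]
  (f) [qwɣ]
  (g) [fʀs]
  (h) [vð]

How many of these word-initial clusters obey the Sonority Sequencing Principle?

0

(a) [nʒ]: profile 5-4 — violates.
(b) [jw]: profile 8-8 — violates.
(c) [jʔ]: profile 8-1 — violates.
(d) [bɾb]: profile 2-7-2 — violates.
(e) [rxɾ]: profile 7-3-7 — violates.
(f) [qwɣ]: profile 1-8-4 — violates.
(g) [fʀs]: profile 3-7-3 — violates.
(h) [vð]: profile 4-4 — violates.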